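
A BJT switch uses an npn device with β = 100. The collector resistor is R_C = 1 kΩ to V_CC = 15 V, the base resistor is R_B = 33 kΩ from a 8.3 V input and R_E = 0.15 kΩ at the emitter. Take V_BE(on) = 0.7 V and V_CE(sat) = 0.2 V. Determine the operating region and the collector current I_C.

saturation; I_C ≈ 13 mA

Assume active: I_B = (8.3 − 0.7)/(33 + 101×0.15) = 0.158 mA, I_C = β·I_B = 15.8 mA.
Then V_CE = 15 − 15.8×1 − 15.9×0.15 = -3.18 V < 0.2 V — the active assumption fails.
Re-solve with V_CE = 0.2 V. KCL at the emitter: V_E/R_E = (V_BB−0.7−V_E)/R_B + (V_CC−0.2−V_E)/R_C, giving V_E = 1.95 V.
I_C = (V_CC − 0.2 − V_E)/R_C = (14.8 − 1.95)/1 = 12.8 mA.
Check: I_B = (7.6 − 1.95)/33 = 0.171 mA, and β·I_B = 17.1 mA > I_C, confirming saturation.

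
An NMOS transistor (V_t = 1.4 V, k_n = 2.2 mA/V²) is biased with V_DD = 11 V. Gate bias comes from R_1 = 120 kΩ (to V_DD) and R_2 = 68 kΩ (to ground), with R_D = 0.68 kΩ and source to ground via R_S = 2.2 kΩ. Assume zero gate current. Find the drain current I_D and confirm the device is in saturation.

I_D ≈ 0.79 mA

V_G = V_DD·R_2/(R_1+R_2) = 11×68/188 = 3.98 V.
Assume saturation: I_D = (k_n/2)(V_GS − V_t)² with V_GS = V_G − I_D·R_S = 3.98 − 2.2·I_D.
Substituting gives 5.32·I_D² − 13.5·I_D + 7.31 = 0, with roots I_D = 0.788 or 1.74 mA.
The root I_D = 1.74 mA gives V_GS = 0.141 V ≤ V_t, so take I_D = 0.788 mA.
Then V_GS = 2.25 V and V_DS = V_DD − I_D(R_D+R_S) = 11 − 0.788×2.88 = 8.73 V.
Saturation requires V_DS ≥ V_GS − V_t = 0.846 V; 8.73 ≥ 0.846 ✓.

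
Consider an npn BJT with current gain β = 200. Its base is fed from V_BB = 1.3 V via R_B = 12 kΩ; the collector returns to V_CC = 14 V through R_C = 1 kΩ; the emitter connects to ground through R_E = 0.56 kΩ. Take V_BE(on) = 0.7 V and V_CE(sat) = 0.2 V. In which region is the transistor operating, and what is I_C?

active; I_C ≈ 0.96 mA

Assume active. Base-emitter loop: I_B = (V_BB − V_BE)/(R_B + (β+1)R_E) = (1.3 − 0.7)/(12 + 201×0.56) = 0.00482 mA.
I_C = β·I_B = 200×0.00482 = 0.963 mA.
V_CE = V_CC − I_C·R_C − I_E·R_E = 14 − 0.963×1 − 0.968×0.56 = 12.5 V > V_CE(sat), so the active-region assumption holds.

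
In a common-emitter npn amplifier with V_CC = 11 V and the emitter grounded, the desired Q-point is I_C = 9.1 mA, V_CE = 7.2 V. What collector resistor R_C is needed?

R_C ≈ 0.42 kΩ

Collector loop: V_CC = I_C·R_C + V_CE.
R_C = (V_CC − V_CE)/I_C = (11 − 7.2)/9.1 = 0.418 kΩ.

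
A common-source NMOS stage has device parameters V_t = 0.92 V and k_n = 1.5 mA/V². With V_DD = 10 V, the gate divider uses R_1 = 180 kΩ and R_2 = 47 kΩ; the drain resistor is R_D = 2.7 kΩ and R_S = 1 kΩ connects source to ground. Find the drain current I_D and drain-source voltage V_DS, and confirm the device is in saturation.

V_G = V_DD·R_2/(R_1+R_2) = 10×47/227 = 2.07 V.
Assume saturation: I_D = (k_n/2)(V_GS − V_t)² with V_GS = V_G − I_D·R_S = 2.07 − 1·I_D.
Substituting gives 0.75·I_D² − 2.73·I_D + 0.993 = 0, with roots I_D = 0.411 or 3.22 mA.
The root I_D = 3.22 mA gives V_GS = -1.15 V ≤ V_t, so take I_D = 0.411 mA.
Then V_GS = 1.66 V and V_DS = V_DD − I_D(R_D+R_S) = 10 − 0.411×3.7 = 8.48 V.
Saturation requires V_DS ≥ V_GS − V_t = 0.74 V; 8.48 ≥ 0.74 ✓.

I_D ≈ 0.41 mA, V_DS ≈ 8.5 V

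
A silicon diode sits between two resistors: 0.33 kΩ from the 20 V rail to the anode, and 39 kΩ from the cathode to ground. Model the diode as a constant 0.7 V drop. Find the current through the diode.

The two resistors are in series with the diode, so KVL gives 20 = I·0.33 + 0.7 + I·39.
I = (20 − 0.7) / (0.33 + 39) kΩ = 19.3 / 39.3 = 0.491 mA.

I ≈ 0.49 mA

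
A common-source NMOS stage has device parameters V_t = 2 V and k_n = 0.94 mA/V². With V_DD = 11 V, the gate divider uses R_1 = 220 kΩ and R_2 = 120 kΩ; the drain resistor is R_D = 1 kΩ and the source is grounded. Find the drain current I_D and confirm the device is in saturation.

V_G = V_DD·R_2/(R_1+R_2) = 11×120/340 = 3.88 V. With the source grounded, V_GS = V_G = 3.88 V.
Assume saturation: I_D = (k_n/2)(V_GS − V_t)² = (0.94/2)×(3.88 − 2)² = 0.47×1.88² = 1.67 mA.
V_DS = V_DD − I_D·R_D = 11 − 1.67×1 = 9.33 V.
Saturation requires V_DS ≥ V_GS − V_t = 1.88 V; 9.33 ≥ 1.88 ✓.

I_D ≈ 1.7 mA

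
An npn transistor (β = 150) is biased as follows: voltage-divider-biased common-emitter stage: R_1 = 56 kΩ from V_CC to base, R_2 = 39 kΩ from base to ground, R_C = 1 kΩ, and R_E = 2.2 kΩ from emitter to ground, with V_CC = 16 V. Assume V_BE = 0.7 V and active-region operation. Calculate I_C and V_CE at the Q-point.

I_C ≈ 2.5 mA, V_CE ≈ 8 V

Thevenize the base divider: V_Th = V_CC·R_2/(R_1+R_2) = 16×39/95 = 6.57 V, R_Th = R_1‖R_2 = 23 kΩ.
Base-emitter loop: V_Th = I_B·R_Th + V_BE + (β+1)I_B·R_E, so I_B = (6.57 − 0.7) / (23 + 151×2.2) = 0.0165 mA.
I_C = β·I_B = 150×0.0165 = 2.48 mA, and I_E = (β+1)I_B = 2.49 mA.
V_CE = V_CC − I_C·R_C − I_E·R_E = 16 − 2.48×1 − 2.49×2.2 = 8.03 V.
V_CE = 8.03 V > 0.2 V confirms active-region operation.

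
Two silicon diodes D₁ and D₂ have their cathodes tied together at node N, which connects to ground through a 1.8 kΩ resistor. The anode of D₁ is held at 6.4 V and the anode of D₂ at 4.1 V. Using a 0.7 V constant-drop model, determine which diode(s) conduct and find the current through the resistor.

Only D₁ conducts; I_R ≈ 3.2 mA

Assume both conduct. Then node N would need to be at both 6.4−0.7 = 5.7 V and 4.1−0.7 = 3.4 V, which is impossible.
Assume only D₁ conducts: V_N = 6.4 − 0.7 = 5.7 V, so I_R = 5.7/1.8 = 3.17 mA.
Check D₂: its anode-to-cathode voltage is 4.1 − 5.7 = -1.6 V < 0.7 V, so it is off. The assumption is consistent.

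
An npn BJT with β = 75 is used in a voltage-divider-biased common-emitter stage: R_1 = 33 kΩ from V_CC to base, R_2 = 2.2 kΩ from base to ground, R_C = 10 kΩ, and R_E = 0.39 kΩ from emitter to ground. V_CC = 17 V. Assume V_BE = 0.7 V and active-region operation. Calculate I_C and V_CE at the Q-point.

Thevenize the base divider: V_Th = V_CC·R_2/(R_1+R_2) = 17×2.2/35.2 = 1.06 V, R_Th = R_1‖R_2 = 2.06 kΩ.
Base-emitter loop: V_Th = I_B·R_Th + V_BE + (β+1)I_B·R_E, so I_B = (1.06 − 0.7) / (2.06 + 76×0.39) = 0.0114 mA.
I_C = β·I_B = 75×0.0114 = 0.858 mA, and I_E = (β+1)I_B = 0.869 mA.
V_CE = V_CC − I_C·R_C − I_E·R_E = 17 − 0.858×10 − 0.869×0.39 = 8.09 V.
V_CE = 8.09 V > 0.2 V confirms active-region operation.

I_C ≈ 0.86 mA, V_CE ≈ 8.1 V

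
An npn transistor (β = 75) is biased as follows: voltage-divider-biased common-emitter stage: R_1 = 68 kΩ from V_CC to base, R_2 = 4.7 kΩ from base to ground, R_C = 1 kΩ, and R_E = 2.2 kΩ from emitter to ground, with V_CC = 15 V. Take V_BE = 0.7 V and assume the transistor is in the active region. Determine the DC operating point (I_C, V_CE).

Thevenize the base divider: V_Th = V_CC·R_2/(R_1+R_2) = 15×4.7/72.7 = 0.97 V, R_Th = R_1‖R_2 = 4.4 kΩ.
Base-emitter loop: V_Th = I_B·R_Th + V_BE + (β+1)I_B·R_E, so I_B = (0.97 − 0.7) / (4.4 + 76×2.2) = 0.00157 mA.
I_C = β·I_B = 75×0.00157 = 0.118 mA, and I_E = (β+1)I_B = 0.119 mA.
V_CE = V_CC − I_C·R_C − I_E·R_E = 15 − 0.118×1 − 0.119×2.2 = 14.6 V.
V_CE = 14.6 V > 0.2 V confirms active-region operation.

I_C ≈ 0.12 mA, V_CE ≈ 15 V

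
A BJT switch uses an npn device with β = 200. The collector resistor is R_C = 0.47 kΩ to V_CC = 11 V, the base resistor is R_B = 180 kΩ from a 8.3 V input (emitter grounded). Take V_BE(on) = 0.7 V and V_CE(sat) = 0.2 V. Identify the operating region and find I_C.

active; I_C ≈ 8.4 mA

Assume active. Base-emitter loop: I_B = (V_BB − V_BE)/R_B = (8.3 − 0.7)/180 = 0.0422 mA.
I_C = β·I_B = 200×0.0422 = 8.44 mA.
V_CE = V_CC − I_C·R_C = 11 − 8.44×0.47 = 7.03 V > V_CE(sat), so the active-region assumption holds.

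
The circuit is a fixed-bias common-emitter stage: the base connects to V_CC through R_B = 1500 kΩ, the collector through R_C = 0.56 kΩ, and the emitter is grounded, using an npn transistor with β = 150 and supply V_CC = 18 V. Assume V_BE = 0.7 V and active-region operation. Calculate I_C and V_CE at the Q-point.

I_C ≈ 1.7 mA, V_CE ≈ 17 V

Base loop: V_CC = I_B·R_B + V_BE, so I_B = (18 − 0.7)/1500 kΩ = 0.0115 mA.
In the active region I_C = β·I_B = 150 × 0.0115 = 1.73 mA.
Collector loop: V_CE = V_CC − I_C·R_C = 18 − 1.73×0.56 = 17 V.
Since V_CE = 17 V > V_CE(sat) ≈ 0.2 V, the transistor is in the active region as assumed.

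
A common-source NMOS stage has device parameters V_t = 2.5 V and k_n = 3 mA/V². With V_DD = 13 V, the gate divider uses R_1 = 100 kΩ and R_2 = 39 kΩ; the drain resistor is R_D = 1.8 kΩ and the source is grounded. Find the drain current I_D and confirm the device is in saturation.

V_G = V_DD·R_2/(R_1+R_2) = 13×39/139 = 3.65 V. With the source grounded, V_GS = V_G = 3.65 V.
Assume saturation: I_D = (k_n/2)(V_GS − V_t)² = (3/2)×(3.65 − 2.5)² = 1.5×1.15² = 1.98 mA.
V_DS = V_DD − I_D·R_D = 13 − 1.98×1.8 = 9.44 V.
Saturation requires V_DS ≥ V_GS − V_t = 1.15 V; 9.44 ≥ 1.15 ✓.

I_D ≈ 2 mA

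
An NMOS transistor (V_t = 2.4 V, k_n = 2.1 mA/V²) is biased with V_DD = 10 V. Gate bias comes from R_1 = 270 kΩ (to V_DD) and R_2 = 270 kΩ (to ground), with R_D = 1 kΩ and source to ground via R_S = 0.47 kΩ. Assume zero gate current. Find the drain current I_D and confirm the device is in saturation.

V_G = V_DD·R_2/(R_1+R_2) = 10×270/540 = 5 V.
Assume saturation: I_D = (k_n/2)(V_GS − V_t)² with V_GS = V_G − I_D·R_S = 5 − 0.47·I_D.
Substituting gives 0.232·I_D² − 3.57·I_D + 7.1 = 0, with roots I_D = 2.35 or 13 mA.
The root I_D = 13 mA gives V_GS = -1.12 V ≤ V_t, so take I_D = 2.35 mA.
Then V_GS = 3.9 V and V_DS = V_DD − I_D(R_D+R_S) = 10 − 2.35×1.47 = 6.55 V.
Saturation requires V_DS ≥ V_GS − V_t = 1.5 V; 6.55 ≥ 1.5 ✓.

I_D ≈ 2.3 mA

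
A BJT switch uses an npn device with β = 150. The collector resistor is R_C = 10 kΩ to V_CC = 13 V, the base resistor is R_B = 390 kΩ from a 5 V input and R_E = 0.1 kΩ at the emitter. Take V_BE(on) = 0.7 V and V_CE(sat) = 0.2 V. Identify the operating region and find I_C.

Assume active: I_B = (5 − 0.7)/(390 + 151×0.1) = 0.0106 mA, I_C = β·I_B = 1.59 mA.
Then V_CE = 13 − 1.59×10 − 1.6×0.1 = -3.08 V < 0.2 V — the active assumption fails.
Re-solve with V_CE = 0.2 V. KCL at the emitter: V_E/R_E = (V_BB−0.7−V_E)/R_B + (V_CC−0.2−V_E)/R_C, giving V_E = 0.128 V.
I_C = (V_CC − 0.2 − V_E)/R_C = (12.8 − 0.128)/10 = 1.27 mA.
Check: I_B = (4.3 − 0.128)/390 = 0.0107 mA, and β·I_B = 1.6 mA > I_C, confirming saturation.

saturation; I_C ≈ 1.3 mA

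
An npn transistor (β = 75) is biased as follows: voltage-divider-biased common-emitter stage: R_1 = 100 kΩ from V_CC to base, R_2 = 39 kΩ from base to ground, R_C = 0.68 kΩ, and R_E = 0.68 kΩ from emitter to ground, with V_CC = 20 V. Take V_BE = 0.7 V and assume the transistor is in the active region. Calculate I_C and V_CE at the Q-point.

I_C ≈ 4.6 mA, V_CE ≈ 14 V

Thevenize the base divider: V_Th = V_CC·R_2/(R_1+R_2) = 20×39/139 = 5.61 V, R_Th = R_1‖R_2 = 28.1 kΩ.
Base-emitter loop: V_Th = I_B·R_Th + V_BE + (β+1)I_B·R_E, so I_B = (5.61 − 0.7) / (28.1 + 76×0.68) = 0.0616 mA.
I_C = β·I_B = 75×0.0616 = 4.62 mA, and I_E = (β+1)I_B = 4.68 mA.
V_CE = V_CC − I_C·R_C − I_E·R_E = 20 − 4.62×0.68 − 4.68×0.68 = 13.7 V.
V_CE = 13.7 V > 0.2 V confirms active-region operation.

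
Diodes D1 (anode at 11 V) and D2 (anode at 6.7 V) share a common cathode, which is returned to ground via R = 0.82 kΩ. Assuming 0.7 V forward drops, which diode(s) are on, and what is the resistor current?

Assume both conduct. Then node N would need to be at both 11−0.7 = 10.3 V and 6.7−0.7 = 6 V, which is impossible.
Assume only D1 conducts: V_N = 11 − 0.7 = 10.3 V, so I_R = 10.3/0.82 = 12.6 mA.
Check D2: its anode-to-cathode voltage is 6.7 − 10.3 = -3.6 V < 0.7 V, so it is off. The assumption is consistent.

Only D1 conducts; I_R ≈ 13 mA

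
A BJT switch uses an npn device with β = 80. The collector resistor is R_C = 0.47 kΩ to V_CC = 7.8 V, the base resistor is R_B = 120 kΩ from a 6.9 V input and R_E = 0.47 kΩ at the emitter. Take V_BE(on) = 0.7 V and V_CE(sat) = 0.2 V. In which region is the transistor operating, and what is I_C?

Assume active. Base-emitter loop: I_B = (V_BB − V_BE)/(R_B + (β+1)R_E) = (6.9 − 0.7)/(120 + 81×0.47) = 0.0392 mA.
I_C = β·I_B = 80×0.0392 = 3.14 mA.
V_CE = V_CC − I_C·R_C − I_E·R_E = 7.8 − 3.14×0.47 − 3.18×0.47 = 4.83 V > V_CE(sat), so the active-region assumption holds.

active; I_C ≈ 3.1 mA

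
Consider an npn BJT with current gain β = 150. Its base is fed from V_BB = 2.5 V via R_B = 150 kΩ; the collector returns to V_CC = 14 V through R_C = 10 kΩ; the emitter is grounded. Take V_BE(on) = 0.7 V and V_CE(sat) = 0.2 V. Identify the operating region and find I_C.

saturation; I_C ≈ 1.4 mA

Assume active: I_B = (2.5 − 0.7)/150 = 0.012 mA, giving I_C = β·I_B = 1.8 mA.
But then V_CE = 14 − 1.8×10 = -4 V < V_CE(sat) = 0.2 V — impossible in the active region.
So the transistor is saturated. With V_CE = 0.2 V, I_C = (V_CC − 0.2)/R_C = 13.8/10 = 1.38 mA.
Check: β·I_B = 1.8 mA > I_C = 1.38 mA, confirming saturation.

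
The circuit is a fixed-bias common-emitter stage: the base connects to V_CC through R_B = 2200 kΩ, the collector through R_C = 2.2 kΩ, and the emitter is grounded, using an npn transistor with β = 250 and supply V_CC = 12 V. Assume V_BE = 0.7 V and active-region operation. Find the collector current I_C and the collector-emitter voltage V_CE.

Base loop: V_CC = I_B·R_B + V_BE, so I_B = (12 − 0.7)/2200 kΩ = 0.00514 mA.
In the active region I_C = β·I_B = 250 × 0.00514 = 1.28 mA.
Collector loop: V_CE = V_CC − I_C·R_C = 12 − 1.28×2.2 = 9.17 V.
Since V_CE = 9.17 V > V_CE(sat) ≈ 0.2 V, the transistor is in the active region as assumed.

I_C ≈ 1.3 mA, V_CE ≈ 9.2 V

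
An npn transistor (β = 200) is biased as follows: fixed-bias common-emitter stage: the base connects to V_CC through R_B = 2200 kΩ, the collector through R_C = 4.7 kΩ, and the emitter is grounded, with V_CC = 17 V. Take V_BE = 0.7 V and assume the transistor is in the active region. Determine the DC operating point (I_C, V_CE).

Base loop: V_CC = I_B·R_B + V_BE, so I_B = (17 − 0.7)/2200 kΩ = 0.00741 mA.
In the active region I_C = β·I_B = 200 × 0.00741 = 1.48 mA.
Collector loop: V_CE = V_CC − I_C·R_C = 17 − 1.48×4.7 = 10 V.
Since V_CE = 10 V > V_CE(sat) ≈ 0.2 V, the transistor is in the active region as assumed.

I_C ≈ 1.5 mA, V_CE ≈ 10 V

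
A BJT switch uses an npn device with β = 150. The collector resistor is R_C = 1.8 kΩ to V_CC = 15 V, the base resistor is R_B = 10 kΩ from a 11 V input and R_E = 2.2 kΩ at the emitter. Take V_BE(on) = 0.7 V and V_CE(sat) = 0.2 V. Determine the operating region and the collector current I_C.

saturation; I_C ≈ 3.6 mA

Assume active: I_B = (11 − 0.7)/(10 + 151×2.2) = 0.0301 mA, I_C = β·I_B = 4.51 mA.
Then V_CE = 15 − 4.51×1.8 − 4.55×2.2 = -3.13 V < 0.2 V — the active assumption fails.
Re-solve with V_CE = 0.2 V. KCL at the emitter: V_E/R_E = (V_BB−0.7−V_E)/R_B + (V_CC−0.2−V_E)/R_C, giving V_E = 8.33 V.
I_C = (V_CC − 0.2 − V_E)/R_C = (14.8 − 8.33)/1.8 = 3.59 mA.
Check: I_B = (10.3 − 8.33)/10 = 0.197 mA, and β·I_B = 29.5 mA > I_C, confirming saturation.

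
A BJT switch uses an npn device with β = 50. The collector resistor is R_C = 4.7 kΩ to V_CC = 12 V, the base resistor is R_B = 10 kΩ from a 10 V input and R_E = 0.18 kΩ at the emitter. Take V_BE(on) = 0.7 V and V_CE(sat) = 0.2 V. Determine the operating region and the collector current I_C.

saturation; I_C ≈ 2.4 mA

Assume active: I_B = (10 − 0.7)/(10 + 51×0.18) = 0.485 mA, I_C = β·I_B = 24.2 mA.
Then V_CE = 12 − 24.2×4.7 − 24.7×0.18 = -106 V < 0.2 V — the active assumption fails.
Re-solve with V_CE = 0.2 V. KCL at the emitter: V_E/R_E = (V_BB−0.7−V_E)/R_B + (V_CC−0.2−V_E)/R_C, giving V_E = 0.586 V.
I_C = (V_CC − 0.2 − V_E)/R_C = (11.8 − 0.586)/4.7 = 2.39 mA.
Check: I_B = (9.3 − 0.586)/10 = 0.871 mA, and β·I_B = 43.6 mA > I_C, confirming saturation.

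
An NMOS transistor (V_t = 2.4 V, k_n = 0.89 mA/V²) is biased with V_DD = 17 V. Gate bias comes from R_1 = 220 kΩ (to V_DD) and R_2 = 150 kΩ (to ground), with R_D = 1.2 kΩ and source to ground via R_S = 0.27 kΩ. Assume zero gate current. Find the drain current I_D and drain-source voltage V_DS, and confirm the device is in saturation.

I_D ≈ 4.7 mA, V_DS ≈ 10 V

V_G = V_DD·R_2/(R_1+R_2) = 17×150/370 = 6.89 V.
Assume saturation: I_D = (k_n/2)(V_GS − V_t)² with V_GS = V_G − I_D·R_S = 6.89 − 0.27·I_D.
Substituting gives 0.0324·I_D² − 2.08·I_D + 8.98 = 0, with roots I_D = 4.66 or 59.4 mA.
The root I_D = 59.4 mA gives V_GS = -9.16 V ≤ V_t, so take I_D = 4.66 mA.
Then V_GS = 5.63 V and V_DS = V_DD − I_D(R_D+R_S) = 17 − 4.66×1.47 = 10.2 V.
Saturation requires V_DS ≥ V_GS − V_t = 3.23 V; 10.2 ≥ 3.23 ✓.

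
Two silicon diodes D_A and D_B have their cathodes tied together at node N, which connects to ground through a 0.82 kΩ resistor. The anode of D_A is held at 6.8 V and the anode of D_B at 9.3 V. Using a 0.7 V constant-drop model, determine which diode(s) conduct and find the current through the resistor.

Assume both conduct. Then node N would need to be at both 6.8−0.7 = 6.1 V and 9.3−0.7 = 8.6 V, which is impossible.
Assume only D_B conducts: V_N = 9.3 − 0.7 = 8.6 V, so I_R = 8.6/0.82 = 10.5 mA.
Check D_A: its anode-to-cathode voltage is 6.8 − 8.6 = -1.8 V < 0.7 V, so it is off. The assumption is consistent.

Only D_B conducts; I_R ≈ 10 mA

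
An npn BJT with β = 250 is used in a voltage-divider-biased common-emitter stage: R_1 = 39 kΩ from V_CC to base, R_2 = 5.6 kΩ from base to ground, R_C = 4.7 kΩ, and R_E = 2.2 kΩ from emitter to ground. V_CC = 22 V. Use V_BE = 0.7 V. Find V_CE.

Thevenize the base divider: V_Th = V_CC·R_2/(R_1+R_2) = 22×5.6/44.6 = 2.76 V, R_Th = R_1‖R_2 = 4.9 kΩ.
Base-emitter loop: V_Th = I_B·R_Th + V_BE + (β+1)I_B·R_E, so I_B = (2.76 − 0.7) / (4.9 + 251×2.2) = 0.0037 mA.
I_C = β·I_B = 250×0.0037 = 0.925 mA, and I_E = (β+1)I_B = 0.929 mA.
V_CE = V_CC − I_C·R_C − I_E·R_E = 22 − 0.925×4.7 − 0.929×2.2 = 15.6 V.
V_CE = 15.6 V > 0.2 V confirms active-region operation.

V_CE ≈ 16 V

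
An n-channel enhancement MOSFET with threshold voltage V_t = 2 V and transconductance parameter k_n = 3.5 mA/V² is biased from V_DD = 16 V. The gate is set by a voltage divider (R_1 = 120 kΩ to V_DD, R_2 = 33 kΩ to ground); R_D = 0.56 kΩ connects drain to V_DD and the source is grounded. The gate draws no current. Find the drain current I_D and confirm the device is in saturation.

I_D ≈ 3.7 mA

V_G = V_DD·R_2/(R_1+R_2) = 16×33/153 = 3.45 V. With the source grounded, V_GS = V_G = 3.45 V.
Assume saturation: I_D = (k_n/2)(V_GS − V_t)² = (3.5/2)×(3.45 − 2)² = 1.75×1.45² = 3.68 mA.
V_DS = V_DD − I_D·R_D = 16 − 3.68×0.56 = 13.9 V.
Saturation requires V_DS ≥ V_GS − V_t = 1.45 V; 13.9 ≥ 1.45 ✓.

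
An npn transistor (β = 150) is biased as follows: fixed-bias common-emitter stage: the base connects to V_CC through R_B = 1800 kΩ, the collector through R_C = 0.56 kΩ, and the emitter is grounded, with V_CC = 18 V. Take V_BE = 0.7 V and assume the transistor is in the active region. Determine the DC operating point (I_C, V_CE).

Base loop: V_CC = I_B·R_B + V_BE, so I_B = (18 − 0.7)/1800 kΩ = 0.00961 mA.
In the active region I_C = β·I_B = 150 × 0.00961 = 1.44 mA.
Collector loop: V_CE = V_CC − I_C·R_C = 18 − 1.44×0.56 = 17.2 V.
Since V_CE = 17.2 V > V_CE(sat) ≈ 0.2 V, the transistor is in the active region as assumed.

I_C ≈ 1.4 mA, V_CE ≈ 17 V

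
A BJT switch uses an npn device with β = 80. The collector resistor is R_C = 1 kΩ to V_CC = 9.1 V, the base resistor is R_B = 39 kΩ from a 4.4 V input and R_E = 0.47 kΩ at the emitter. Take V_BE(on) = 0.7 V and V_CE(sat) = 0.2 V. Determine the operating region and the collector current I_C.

Assume active. Base-emitter loop: I_B = (V_BB − V_BE)/(R_B + (β+1)R_E) = (4.4 − 0.7)/(39 + 81×0.47) = 0.048 mA.
I_C = β·I_B = 80×0.048 = 3.84 mA.
V_CE = V_CC − I_C·R_C − I_E·R_E = 9.1 − 3.84×1 − 3.89×0.47 = 3.43 V > V_CE(sat), so the active-region assumption holds.

active; I_C ≈ 3.8 mA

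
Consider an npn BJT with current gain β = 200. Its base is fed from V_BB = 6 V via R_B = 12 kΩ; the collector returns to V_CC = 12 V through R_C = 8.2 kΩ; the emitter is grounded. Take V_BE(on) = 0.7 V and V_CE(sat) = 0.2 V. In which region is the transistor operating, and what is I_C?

saturation; I_C ≈ 1.4 mA

Assume active: I_B = (6 − 0.7)/12 = 0.442 mA, giving I_C = β·I_B = 88.3 mA.
But then V_CE = 12 − 88.3×8.2 = -712 V < V_CE(sat) = 0.2 V — impossible in the active region.
So the transistor is saturated. With V_CE = 0.2 V, I_C = (V_CC − 0.2)/R_C = 11.8/8.2 = 1.44 mA.
Check: β·I_B = 88.3 mA > I_C = 1.44 mA, confirming saturation.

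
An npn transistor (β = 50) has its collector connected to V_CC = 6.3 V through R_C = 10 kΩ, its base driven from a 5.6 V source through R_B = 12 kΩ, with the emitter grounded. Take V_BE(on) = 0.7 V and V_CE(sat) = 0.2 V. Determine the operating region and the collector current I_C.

saturation; I_C ≈ 0.61 mA

Assume active: I_B = (5.6 − 0.7)/12 = 0.408 mA, giving I_C = β·I_B = 20.4 mA.
But then V_CE = 6.3 − 20.4×10 = -198 V < V_CE(sat) = 0.2 V — impossible in the active region.
So the transistor is saturated. With V_CE = 0.2 V, I_C = (V_CC − 0.2)/R_C = 6.1/10 = 0.61 mA.
Check: β·I_B = 20.4 mA > I_C = 0.61 mA, confirming saturation.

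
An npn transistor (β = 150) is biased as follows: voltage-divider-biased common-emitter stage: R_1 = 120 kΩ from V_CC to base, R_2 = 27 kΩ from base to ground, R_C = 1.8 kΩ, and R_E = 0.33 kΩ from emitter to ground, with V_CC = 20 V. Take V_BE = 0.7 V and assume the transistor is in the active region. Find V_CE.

Thevenize the base divider: V_Th = V_CC·R_2/(R_1+R_2) = 20×27/147 = 3.67 V, R_Th = R_1‖R_2 = 22 kΩ.
Base-emitter loop: V_Th = I_B·R_Th + V_BE + (β+1)I_B·R_E, so I_B = (3.67 − 0.7) / (22 + 151×0.33) = 0.0414 mA.
I_C = β·I_B = 150×0.0414 = 6.21 mA, and I_E = (β+1)I_B = 6.25 mA.
V_CE = V_CC − I_C·R_C − I_E·R_E = 20 − 6.21×1.8 − 6.25×0.33 = 6.77 V.
V_CE = 6.77 V > 0.2 V confirms active-region operation.

V_CE ≈ 6.8 V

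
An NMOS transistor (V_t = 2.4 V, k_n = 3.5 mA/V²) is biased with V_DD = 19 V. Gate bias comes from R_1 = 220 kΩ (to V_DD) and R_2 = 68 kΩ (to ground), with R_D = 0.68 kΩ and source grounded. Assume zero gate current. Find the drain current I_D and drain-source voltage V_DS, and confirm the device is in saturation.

V_G = V_DD·R_2/(R_1+R_2) = 19×68/288 = 4.49 V. With the source grounded, V_GS = V_G = 4.49 V.
Assume saturation: I_D = (k_n/2)(V_GS − V_t)² = (3.5/2)×(4.49 − 2.4)² = 1.75×2.09² = 7.62 mA.
V_DS = V_DD − I_D·R_D = 19 − 7.62×0.68 = 13.8 V.
Saturation requires V_DS ≥ V_GS − V_t = 2.09 V; 13.8 ≥ 2.09 ✓.

I_D ≈ 7.6 mA, V_DS ≈ 14 V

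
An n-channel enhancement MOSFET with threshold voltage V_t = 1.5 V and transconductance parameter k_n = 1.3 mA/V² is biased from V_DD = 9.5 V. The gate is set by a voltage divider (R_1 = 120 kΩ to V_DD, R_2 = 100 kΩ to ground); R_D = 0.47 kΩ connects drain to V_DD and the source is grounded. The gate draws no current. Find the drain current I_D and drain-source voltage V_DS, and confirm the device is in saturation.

V_G = V_DD·R_2/(R_1+R_2) = 9.5×100/220 = 4.32 V. With the source grounded, V_GS = V_G = 4.32 V.
Assume saturation: I_D = (k_n/2)(V_GS − V_t)² = (1.3/2)×(4.32 − 1.5)² = 0.65×2.82² = 5.16 mA.
V_DS = V_DD − I_D·R_D = 9.5 − 5.16×0.47 = 7.07 V.
Saturation requires V_DS ≥ V_GS − V_t = 2.82 V; 7.07 ≥ 2.82 ✓.

I_D ≈ 5.2 mA, V_DS ≈ 7.1 V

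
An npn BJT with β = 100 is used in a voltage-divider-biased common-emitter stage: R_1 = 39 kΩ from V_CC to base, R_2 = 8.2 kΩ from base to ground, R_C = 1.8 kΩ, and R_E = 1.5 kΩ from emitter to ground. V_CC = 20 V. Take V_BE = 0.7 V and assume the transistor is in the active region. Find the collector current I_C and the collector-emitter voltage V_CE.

I_C ≈ 1.8 mA, V_CE ≈ 14 V

Thevenize the base divider: V_Th = V_CC·R_2/(R_1+R_2) = 20×8.2/47.2 = 3.47 V, R_Th = R_1‖R_2 = 6.78 kΩ.
Base-emitter loop: V_Th = I_B·R_Th + V_BE + (β+1)I_B·R_E, so I_B = (3.47 − 0.7) / (6.78 + 101×1.5) = 0.0175 mA.
I_C = β·I_B = 100×0.0175 = 1.75 mA, and I_E = (β+1)I_B = 1.77 mA.
V_CE = V_CC − I_C·R_C − I_E·R_E = 20 − 1.75×1.8 − 1.77×1.5 = 14.2 V.
V_CE = 14.2 V > 0.2 V confirms active-region operation.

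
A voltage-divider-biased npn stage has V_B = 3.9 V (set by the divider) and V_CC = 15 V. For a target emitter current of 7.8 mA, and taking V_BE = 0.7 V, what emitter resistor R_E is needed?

R_E ≈ 0.41 kΩ

V_E = V_B − V_BE = 3.9 − 0.7 = 3.2 V.
R_E = V_E / I_E = 3.2 / 7.8 = 0.41 kΩ.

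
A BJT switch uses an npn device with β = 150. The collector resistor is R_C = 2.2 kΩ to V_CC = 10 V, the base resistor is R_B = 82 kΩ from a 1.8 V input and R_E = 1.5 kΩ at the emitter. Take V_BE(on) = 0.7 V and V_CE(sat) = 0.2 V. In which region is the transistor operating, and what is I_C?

Assume active. Base-emitter loop: I_B = (V_BB − V_BE)/(R_B + (β+1)R_E) = (1.8 − 0.7)/(82 + 151×1.5) = 0.00357 mA.
I_C = β·I_B = 150×0.00357 = 0.535 mA.
V_CE = V_CC − I_C·R_C − I_E·R_E = 10 − 0.535×2.2 − 0.538×1.5 = 8.02 V > V_CE(sat), so the active-region assumption holds.

active; I_C ≈ 0.53 mA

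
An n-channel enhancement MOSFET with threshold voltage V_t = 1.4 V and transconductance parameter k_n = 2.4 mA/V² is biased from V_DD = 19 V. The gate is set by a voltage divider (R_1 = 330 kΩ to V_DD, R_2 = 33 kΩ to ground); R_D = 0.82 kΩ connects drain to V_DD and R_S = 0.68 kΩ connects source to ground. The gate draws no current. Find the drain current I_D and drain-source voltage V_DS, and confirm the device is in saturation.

V_G = V_DD·R_2/(R_1+R_2) = 19×33/363 = 1.73 V.
Assume saturation: I_D = (k_n/2)(V_GS − V_t)² with V_GS = V_G − I_D·R_S = 1.73 − 0.68·I_D.
Substituting gives 0.555·I_D² − 1.53·I_D + 0.129 = 0, with roots I_D = 0.0865 or 2.68 mA.
The root I_D = 2.68 mA gives V_GS = -0.094 V ≤ V_t, so take I_D = 0.0865 mA.
Then V_GS = 1.67 V and V_DS = V_DD − I_D(R_D+R_S) = 19 − 0.0865×1.5 = 18.9 V.
Saturation requires V_DS ≥ V_GS − V_t = 0.268 V; 18.9 ≥ 0.268 ✓.

I_D ≈ 0.086 mA, V_DS ≈ 19 V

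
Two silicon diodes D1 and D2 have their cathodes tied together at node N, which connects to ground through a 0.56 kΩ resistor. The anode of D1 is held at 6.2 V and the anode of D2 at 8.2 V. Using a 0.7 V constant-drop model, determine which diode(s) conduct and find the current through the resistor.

Assume both conduct. Then node N would need to be at both 6.2−0.7 = 5.5 V and 8.2−0.7 = 7.5 V, which is impossible.
Assume only D2 conducts: V_N = 8.2 − 0.7 = 7.5 V, so I_R = 7.5/0.56 = 13.4 mA.
Check D1: its anode-to-cathode voltage is 6.2 − 7.5 = -1.3 V < 0.7 V, so it is off. The assumption is consistent.

Only D2 conducts; I_R ≈ 13 mA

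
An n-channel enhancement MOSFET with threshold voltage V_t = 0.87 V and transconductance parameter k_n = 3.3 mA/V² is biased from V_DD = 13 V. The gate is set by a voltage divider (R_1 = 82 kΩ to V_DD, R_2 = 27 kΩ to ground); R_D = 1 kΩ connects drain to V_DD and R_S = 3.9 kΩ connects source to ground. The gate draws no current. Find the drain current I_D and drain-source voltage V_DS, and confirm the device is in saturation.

V_G = V_DD·R_2/(R_1+R_2) = 13×27/109 = 3.22 V.
Assume saturation: I_D = (k_n/2)(V_GS − V_t)² with V_GS = V_G − I_D·R_S = 3.22 − 3.9·I_D.
Substituting gives 25.1·I_D² − 31.2·I_D + 9.11 = 0, with roots I_D = 0.466 or 0.779 mA.
The root I_D = 0.779 mA gives V_GS = 0.183 V ≤ V_t, so take I_D = 0.466 mA.
Then V_GS = 1.4 V and V_DS = V_DD − I_D(R_D+R_S) = 13 − 0.466×4.9 = 10.7 V.
Saturation requires V_DS ≥ V_GS − V_t = 0.532 V; 10.7 ≥ 0.532 ✓.

I_D ≈ 0.47 mA, V_DS ≈ 11 V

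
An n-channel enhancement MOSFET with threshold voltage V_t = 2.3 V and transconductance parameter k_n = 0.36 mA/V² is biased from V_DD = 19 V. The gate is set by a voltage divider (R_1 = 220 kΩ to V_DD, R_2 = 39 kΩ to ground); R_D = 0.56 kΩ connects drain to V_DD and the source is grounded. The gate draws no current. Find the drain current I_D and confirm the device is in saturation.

I_D ≈ 0.057 mA

V_G = V_DD·R_2/(R_1+R_2) = 19×39/259 = 2.86 V. With the source grounded, V_GS = V_G = 2.86 V.
Assume saturation: I_D = (k_n/2)(V_GS − V_t)² = (0.36/2)×(2.86 − 2.3)² = 0.18×0.561² = 0.0567 mA.
V_DS = V_DD − I_D·R_D = 19 − 0.0567×0.56 = 19 V.
Saturation requires V_DS ≥ V_GS − V_t = 0.561 V; 19 ≥ 0.561 ✓.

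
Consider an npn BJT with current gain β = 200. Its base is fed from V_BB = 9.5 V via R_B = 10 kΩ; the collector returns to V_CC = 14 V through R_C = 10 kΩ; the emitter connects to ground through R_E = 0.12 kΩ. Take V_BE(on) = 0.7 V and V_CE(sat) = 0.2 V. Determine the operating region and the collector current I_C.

saturation; I_C ≈ 1.4 mA

Assume active: I_B = (9.5 − 0.7)/(10 + 201×0.12) = 0.258 mA, I_C = β·I_B = 51.6 mA.
Then V_CE = 14 − 51.6×10 − 51.8×0.12 = -508 V < 0.2 V — the active assumption fails.
Re-solve with V_CE = 0.2 V. KCL at the emitter: V_E/R_E = (V_BB−0.7−V_E)/R_B + (V_CC−0.2−V_E)/R_C, giving V_E = 0.265 V.
I_C = (V_CC − 0.2 − V_E)/R_C = (13.8 − 0.265)/10 = 1.35 mA.
Check: I_B = (8.8 − 0.265)/10 = 0.854 mA, and β·I_B = 171 mA > I_C, confirming saturation.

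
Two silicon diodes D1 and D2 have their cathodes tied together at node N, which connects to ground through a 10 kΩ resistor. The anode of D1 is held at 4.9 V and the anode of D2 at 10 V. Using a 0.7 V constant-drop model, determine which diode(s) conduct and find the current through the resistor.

Assume both conduct. Then node N would need to be at both 4.9−0.7 = 4.2 V and 10−0.7 = 9.3 V, which is impossible.
Assume only D2 conducts: V_N = 10 − 0.7 = 9.3 V, so I_R = 9.3/10 = 0.93 mA.
Check D1: its anode-to-cathode voltage is 4.9 − 9.3 = -4.4 V < 0.7 V, so it is off. The assumption is consistent.

Only D2 conducts; I_R ≈ 0.93 mA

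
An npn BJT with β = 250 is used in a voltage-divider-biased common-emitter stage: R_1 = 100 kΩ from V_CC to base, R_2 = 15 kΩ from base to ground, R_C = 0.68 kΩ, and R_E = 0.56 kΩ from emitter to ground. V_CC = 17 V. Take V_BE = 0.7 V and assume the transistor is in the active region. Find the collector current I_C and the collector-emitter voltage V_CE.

Thevenize the base divider: V_Th = V_CC·R_2/(R_1+R_2) = 17×15/115 = 2.22 V, R_Th = R_1‖R_2 = 13 kΩ.
Base-emitter loop: V_Th = I_B·R_Th + V_BE + (β+1)I_B·R_E, so I_B = (2.22 − 0.7) / (13 + 251×0.56) = 0.00988 mA.
I_C = β·I_B = 250×0.00988 = 2.47 mA, and I_E = (β+1)I_B = 2.48 mA.
V_CE = V_CC − I_C·R_C − I_E·R_E = 17 − 2.47×0.68 − 2.48×0.56 = 13.9 V.
V_CE = 13.9 V > 0.2 V confirms active-region operation.

I_C ≈ 2.5 mA, V_CE ≈ 14 V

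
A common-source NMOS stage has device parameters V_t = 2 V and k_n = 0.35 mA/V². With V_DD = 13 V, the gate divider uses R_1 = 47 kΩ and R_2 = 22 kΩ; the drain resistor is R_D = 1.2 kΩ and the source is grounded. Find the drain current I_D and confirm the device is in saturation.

V_G = V_DD·R_2/(R_1+R_2) = 13×22/69 = 4.14 V. With the source grounded, V_GS = V_G = 4.14 V.
Assume saturation: I_D = (k_n/2)(V_GS − V_t)² = (0.35/2)×(4.14 − 2)² = 0.175×2.14² = 0.805 mA.
V_DS = V_DD − I_D·R_D = 13 − 0.805×1.2 = 12 V.
Saturation requires V_DS ≥ V_GS − V_t = 2.14 V; 12 ≥ 2.14 ✓.

I_D ≈ 0.81 mA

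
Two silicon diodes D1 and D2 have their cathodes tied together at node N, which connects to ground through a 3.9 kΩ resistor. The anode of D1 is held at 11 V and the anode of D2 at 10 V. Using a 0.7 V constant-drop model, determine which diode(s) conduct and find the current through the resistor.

Only D1 conducts; I_R ≈ 2.6 mA

Assume both conduct. Then node N would need to be at both 11−0.7 = 10.3 V and 10−0.7 = 9.3 V, which is impossible.
Assume only D1 conducts: V_N = 11 − 0.7 = 10.3 V, so I_R = 10.3/3.9 = 2.64 mA.
Check D2: its anode-to-cathode voltage is 10 − 10.3 = -0.3 V < 0.7 V, so it is off. The assumption is consistent.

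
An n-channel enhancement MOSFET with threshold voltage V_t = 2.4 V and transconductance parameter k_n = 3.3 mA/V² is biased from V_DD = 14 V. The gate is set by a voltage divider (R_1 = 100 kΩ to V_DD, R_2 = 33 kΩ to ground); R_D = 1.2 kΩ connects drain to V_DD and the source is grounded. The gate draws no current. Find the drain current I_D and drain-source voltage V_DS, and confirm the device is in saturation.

V_G = V_DD·R_2/(R_1+R_2) = 14×33/133 = 3.47 V. With the source grounded, V_GS = V_G = 3.47 V.
Assume saturation: I_D = (k_n/2)(V_GS − V_t)² = (3.3/2)×(3.47 − 2.4)² = 1.65×1.07² = 1.9 mA.
V_DS = V_DD − I_D·R_D = 14 − 1.9×1.2 = 11.7 V.
Saturation requires V_DS ≥ V_GS − V_t = 1.07 V; 11.7 ≥ 1.07 ✓.

I_D ≈ 1.9 mA, V_DS ≈ 12 V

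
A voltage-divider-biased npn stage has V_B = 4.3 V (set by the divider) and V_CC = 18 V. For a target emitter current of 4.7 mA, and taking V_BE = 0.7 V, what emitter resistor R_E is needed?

R_E ≈ 0.77 kΩ

V_E = V_B − V_BE = 4.3 − 0.7 = 3.6 V.
R_E = V_E / I_E = 3.6 / 4.7 = 0.766 kΩ.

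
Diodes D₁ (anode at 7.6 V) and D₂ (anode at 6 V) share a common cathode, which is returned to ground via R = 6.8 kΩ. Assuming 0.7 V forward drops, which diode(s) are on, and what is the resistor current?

Only D₁ conducts; I_R ≈ 1 mA

Assume both conduct. Then node N would need to be at both 7.6−0.7 = 6.9 V and 6−0.7 = 5.3 V, which is impossible.
Assume only D₁ conducts: V_N = 7.6 − 0.7 = 6.9 V, so I_R = 6.9/6.8 = 1.01 mA.
Check D₂: its anode-to-cathode voltage is 6 − 6.9 = -0.9 V < 0.7 V, so it is off. The assumption is consistent.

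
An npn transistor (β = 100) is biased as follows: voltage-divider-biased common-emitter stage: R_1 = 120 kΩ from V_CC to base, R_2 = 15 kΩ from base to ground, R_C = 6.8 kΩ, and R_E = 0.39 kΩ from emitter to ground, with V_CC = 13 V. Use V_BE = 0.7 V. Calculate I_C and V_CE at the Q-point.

Thevenize the base divider: V_Th = V_CC·R_2/(R_1+R_2) = 13×15/135 = 1.44 V, R_Th = R_1‖R_2 = 13.3 kΩ.
Base-emitter loop: V_Th = I_B·R_Th + V_BE + (β+1)I_B·R_E, so I_B = (1.44 − 0.7) / (13.3 + 101×0.39) = 0.0141 mA.
I_C = β·I_B = 100×0.0141 = 1.41 mA, and I_E = (β+1)I_B = 1.43 mA.
V_CE = V_CC − I_C·R_C − I_E·R_E = 13 − 1.41×6.8 − 1.43×0.39 = 2.84 V.
V_CE = 2.84 V > 0.2 V confirms active-region operation.

I_C ≈ 1.4 mA, V_CE ≈ 2.8 V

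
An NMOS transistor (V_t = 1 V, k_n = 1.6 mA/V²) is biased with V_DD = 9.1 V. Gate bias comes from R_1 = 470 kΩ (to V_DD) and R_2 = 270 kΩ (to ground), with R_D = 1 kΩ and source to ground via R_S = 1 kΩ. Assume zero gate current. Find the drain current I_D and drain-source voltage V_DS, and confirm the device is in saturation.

I_D ≈ 1.1 mA, V_DS ≈ 6.8 V

V_G = V_DD·R_2/(R_1+R_2) = 9.1×270/740 = 3.32 V.
Assume saturation: I_D = (k_n/2)(V_GS − V_t)² with V_GS = V_G − I_D·R_S = 3.32 − 1·I_D.
Substituting gives 0.8·I_D² − 4.71·I_D + 4.31 = 0, with roots I_D = 1.13 or 4.76 mA.
The root I_D = 4.76 mA gives V_GS = -1.44 V ≤ V_t, so take I_D = 1.13 mA.
Then V_GS = 2.19 V and V_DS = V_DD − I_D(R_D+R_S) = 9.1 − 1.13×2 = 6.84 V.
Saturation requires V_DS ≥ V_GS − V_t = 1.19 V; 6.84 ≥ 1.19 ✓.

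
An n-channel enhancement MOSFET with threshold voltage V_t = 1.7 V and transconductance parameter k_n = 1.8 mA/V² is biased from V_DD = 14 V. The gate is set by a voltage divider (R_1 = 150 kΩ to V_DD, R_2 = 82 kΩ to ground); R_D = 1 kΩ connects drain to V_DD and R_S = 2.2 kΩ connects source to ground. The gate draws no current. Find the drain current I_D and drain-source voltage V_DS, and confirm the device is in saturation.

V_G = V_DD·R_2/(R_1+R_2) = 14×82/232 = 4.95 V.
Assume saturation: I_D = (k_n/2)(V_GS − V_t)² with V_GS = V_G − I_D·R_S = 4.95 − 2.2·I_D.
Substituting gives 4.36·I_D² − 13.9·I_D + 9.5 = 0, with roots I_D = 0.998 or 2.18 mA.
The root I_D = 2.18 mA gives V_GS = 0.142 V ≤ V_t, so take I_D = 0.998 mA.
Then V_GS = 2.75 V and V_DS = V_DD − I_D(R_D+R_S) = 14 − 0.998×3.2 = 10.8 V.
Saturation requires V_DS ≥ V_GS − V_t = 1.05 V; 10.8 ≥ 1.05 ✓.

I_D ≈ 1 mA, V_DS ≈ 11 V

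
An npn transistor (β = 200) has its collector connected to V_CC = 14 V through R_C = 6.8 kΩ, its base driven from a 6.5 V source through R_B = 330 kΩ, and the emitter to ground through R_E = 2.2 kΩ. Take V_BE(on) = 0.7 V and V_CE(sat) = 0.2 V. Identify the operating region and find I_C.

Assume active. Base-emitter loop: I_B = (V_BB − V_BE)/(R_B + (β+1)R_E) = (6.5 − 0.7)/(330 + 201×2.2) = 0.00751 mA.
I_C = β·I_B = 200×0.00751 = 1.5 mA.
V_CE = V_CC − I_C·R_C − I_E·R_E = 14 − 1.5×6.8 − 1.51×2.2 = 0.464 V > V_CE(sat), so the active-region assumption holds.

active; I_C ≈ 1.5 mA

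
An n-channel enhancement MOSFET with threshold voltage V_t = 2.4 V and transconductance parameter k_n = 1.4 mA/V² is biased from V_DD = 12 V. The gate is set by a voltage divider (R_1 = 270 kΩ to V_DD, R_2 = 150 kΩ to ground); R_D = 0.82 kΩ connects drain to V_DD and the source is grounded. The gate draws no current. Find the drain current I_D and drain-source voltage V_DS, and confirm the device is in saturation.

I_D ≈ 2.5 mA, V_DS ≈ 10 V

V_G = V_DD·R_2/(R_1+R_2) = 12×150/420 = 4.29 V. With the source grounded, V_GS = V_G = 4.29 V.
Assume saturation: I_D = (k_n/2)(V_GS − V_t)² = (1.4/2)×(4.29 − 2.4)² = 0.7×1.89² = 2.49 mA.
V_DS = V_DD − I_D·R_D = 12 − 2.49×0.82 = 9.96 V.
Saturation requires V_DS ≥ V_GS − V_t = 1.89 V; 9.96 ≥ 1.89 ✓.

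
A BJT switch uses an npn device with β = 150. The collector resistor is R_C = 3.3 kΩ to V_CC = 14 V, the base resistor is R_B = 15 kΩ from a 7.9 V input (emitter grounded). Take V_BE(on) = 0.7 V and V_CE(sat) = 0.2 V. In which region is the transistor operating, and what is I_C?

saturation; I_C ≈ 4.2 mA

Assume active: I_B = (7.9 − 0.7)/15 = 0.48 mA, giving I_C = β·I_B = 72 mA.
But then V_CE = 14 − 72×3.3 = -224 V < V_CE(sat) = 0.2 V — impossible in the active region.
So the transistor is saturated. With V_CE = 0.2 V, I_C = (V_CC − 0.2)/R_C = 13.8/3.3 = 4.18 mA.
Check: β·I_B = 72 mA > I_C = 4.18 mA, confirming saturation.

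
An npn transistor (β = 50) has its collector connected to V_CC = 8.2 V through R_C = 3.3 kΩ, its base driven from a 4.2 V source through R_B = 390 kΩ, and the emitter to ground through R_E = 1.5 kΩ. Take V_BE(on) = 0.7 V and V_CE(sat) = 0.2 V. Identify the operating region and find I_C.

active; I_C ≈ 0.38 mA

Assume active. Base-emitter loop: I_B = (V_BB − V_BE)/(R_B + (β+1)R_E) = (4.2 − 0.7)/(390 + 51×1.5) = 0.0075 mA.
I_C = β·I_B = 50×0.0075 = 0.375 mA.
V_CE = V_CC − I_C·R_C − I_E·R_E = 8.2 − 0.375×3.3 − 0.383×1.5 = 6.39 V > V_CE(sat), so the active-region assumption holds.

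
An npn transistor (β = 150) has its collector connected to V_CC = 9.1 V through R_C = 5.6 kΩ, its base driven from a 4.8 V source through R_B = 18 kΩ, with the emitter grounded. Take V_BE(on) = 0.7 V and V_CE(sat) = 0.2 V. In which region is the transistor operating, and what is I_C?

Assume active: I_B = (4.8 − 0.7)/18 = 0.228 mA, giving I_C = β·I_B = 34.2 mA.
But then V_CE = 9.1 − 34.2×5.6 = -182 V < V_CE(sat) = 0.2 V — impossible in the active region.
So the transistor is saturated. With V_CE = 0.2 V, I_C = (V_CC − 0.2)/R_C = 8.9/5.6 = 1.59 mA.
Check: β·I_B = 34.2 mA > I_C = 1.59 mA, confirming saturation.

saturation; I_C ≈ 1.6 mA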